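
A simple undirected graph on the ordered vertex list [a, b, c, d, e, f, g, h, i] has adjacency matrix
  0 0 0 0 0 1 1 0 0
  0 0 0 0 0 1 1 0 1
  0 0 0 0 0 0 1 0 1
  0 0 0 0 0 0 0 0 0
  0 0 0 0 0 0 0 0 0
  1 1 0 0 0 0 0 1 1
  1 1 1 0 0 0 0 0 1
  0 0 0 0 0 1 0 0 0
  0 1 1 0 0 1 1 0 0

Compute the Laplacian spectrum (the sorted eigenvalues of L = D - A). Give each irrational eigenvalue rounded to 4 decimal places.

[0, 0, 0, 0.8307, 1.7494, 2.4057, 4.2702, 4.8667, 5.8773]

Reading degrees in the order [a, b, c, d, e, f, g, h, i] gives [2, 3, 2, 0, 0, 4, 4, 1, 4]; set D = diag(2, 3, 2, 0, 0, 4, 4, 1, 4) and form L = D - A. Diagonalising L (or applying a numerical eigensolver to the 9x9 matrix) gives the spectrum above. The 3 zero eigenvalues correspond to the 3 connected components. The eigenvalues sum to 20, which equals trace(L) = 2|E|.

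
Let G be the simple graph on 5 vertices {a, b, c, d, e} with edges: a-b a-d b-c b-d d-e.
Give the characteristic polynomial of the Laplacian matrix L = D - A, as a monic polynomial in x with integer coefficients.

x^5 - 10x^4 + 33x^3 - 40x^2 + 15x

Reading degrees in the order [a, b, c, d, e] gives [2, 3, 1, 3, 1]; set D = diag(2, 3, 1, 3, 1) and form L = D - A. L has integer entries, so p(x) = det(xI - L) has integer coefficients. Expanding the determinant yields x^5 - 10x^4 + 33x^3 - 40x^2 + 15x. The coefficient of x^4 equals -trace(L) = -10, matching the sum of degrees. By the matrix-tree theorem the graph has (1/5) * product of the nonzero eigenvalues = 3 spanning trees.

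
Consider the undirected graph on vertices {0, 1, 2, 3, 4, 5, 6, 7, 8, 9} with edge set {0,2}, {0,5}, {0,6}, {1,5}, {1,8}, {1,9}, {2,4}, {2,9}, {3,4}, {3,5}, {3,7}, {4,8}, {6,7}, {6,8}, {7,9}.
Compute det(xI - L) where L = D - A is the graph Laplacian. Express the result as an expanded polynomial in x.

Reading degrees in the order [0, 1, 2, 3, 4, 5, 6, 7, 8, 9] gives [3, 3, 3, 3, 3, 3, 3, 3, 3, 3]; set D = diag(3, 3, 3, 3, 3, 3, 3, 3, 3, 3) and form L = D - A. L has integer entries, so p(x) = det(xI - L) has integer coefficients. Expanding the determinant yields x^10 - 30x^9 + 390x^8 - 2880x^7 + 13305x^6 - 39882x^5 + 77640x^4 - 94800x^3 + 66000x^2 - 20000x. The coefficient of x^9 equals -trace(L) = -30, matching the sum of degrees. By the matrix-tree theorem the graph has (1/10) * product of the nonzero eigenvalues = 2000 spanning trees. The largest eigenvalue, 5, is at most the vertex count 10.

x^10 - 30x^9 + 390x^8 - 2880x^7 + 13305x^6 - 39882x^5 + 77640x^4 - 94800x^3 + 66000x^2 - 20000x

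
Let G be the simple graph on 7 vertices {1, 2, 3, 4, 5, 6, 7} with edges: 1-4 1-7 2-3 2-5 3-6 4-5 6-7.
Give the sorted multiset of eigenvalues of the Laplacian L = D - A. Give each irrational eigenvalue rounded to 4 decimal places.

Each diagonal entry of L is the vertex degree and each off-diagonal entry is -1 where an edge is present, 0 otherwise; in the order [1, 2, 3, 4, 5, 6, 7] the diagonal is [2, 2, 2, 2, 2, 2, 2]. Since every row of L sums to 0, the all-ones vector is in the kernel and 0 is an eigenvalue. The single zero eigenvalue shows the graph is connected.

[0, 0.7530, 0.7530, 2.4450, 2.4450, 3.8019, 3.8019]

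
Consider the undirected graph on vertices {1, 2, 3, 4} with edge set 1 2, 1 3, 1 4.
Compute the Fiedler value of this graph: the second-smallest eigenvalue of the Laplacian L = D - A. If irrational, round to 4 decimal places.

Each diagonal entry of L is the vertex degree and each off-diagonal entry is -1 where an edge is present, 0 otherwise; in the order [1, 2, 3, 4] the diagonal is [3, 1, 1, 1]. Computing the eigenvalues of L and sorting gives [0, 1, 1, 4]. The Fiedler value lambda_2 = 1 is strictly positive, so the graph is connected. The eigenvalues sum to 6, which equals trace(L) = 2|E|.

1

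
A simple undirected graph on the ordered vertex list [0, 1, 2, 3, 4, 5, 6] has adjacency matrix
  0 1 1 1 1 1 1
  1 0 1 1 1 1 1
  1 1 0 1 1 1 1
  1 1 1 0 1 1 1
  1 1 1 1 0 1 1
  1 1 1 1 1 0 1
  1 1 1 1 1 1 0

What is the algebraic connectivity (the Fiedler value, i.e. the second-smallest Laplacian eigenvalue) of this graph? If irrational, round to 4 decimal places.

7

Each diagonal entry of L is the vertex degree and each off-diagonal entry is -1 where an edge is present, 0 otherwise; in the order [0, 1, 2, 3, 4, 5, 6] the diagonal is [6, 6, 6, 6, 6, 6, 6]. The smallest Laplacian eigenvalue is always 0. The next one, lambda_2 = 7, measures how hard the graph is to disconnect: larger values mean better connectivity.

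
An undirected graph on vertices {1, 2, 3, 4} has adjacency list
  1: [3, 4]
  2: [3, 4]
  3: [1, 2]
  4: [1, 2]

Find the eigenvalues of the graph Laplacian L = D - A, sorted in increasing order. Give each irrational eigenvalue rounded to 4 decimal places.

[0, 2, 2, 4]

Reading degrees in the order [1, 2, 3, 4] gives [2, 2, 2, 2]; set D = diag(2, 2, 2, 2) and form L = D - A. L is symmetric positive semidefinite, so every eigenvalue is real and nonnegative. The eigenvalues sum to 8, which equals trace(L) = 2|E|. The largest eigenvalue, 4, is at most the vertex count 4.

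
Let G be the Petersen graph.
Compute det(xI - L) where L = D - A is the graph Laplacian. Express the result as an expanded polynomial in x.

x^10 - 30x^9 + 390x^8 - 2880x^7 + 13305x^6 - 39882x^5 + 77640x^4 - 94800x^3 + 66000x^2 - 20000x

The graph has 10 vertices and degree multiset [3, 3, 3, 3, 3, 3, 3, 3, 3, 3]; D is the diagonal matrix of degrees and L = D - A. L has integer entries, so p(x) = det(xI - L) has integer coefficients. Expanding the determinant yields x^10 - 30x^9 + 390x^8 - 2880x^7 + 13305x^6 - 39882x^5 + 77640x^4 - 94800x^3 + 66000x^2 - 20000x. The constant term is 0 because L is singular (the all-ones vector lies in its kernel). The largest eigenvalue, 5, is at most the vertex count 10.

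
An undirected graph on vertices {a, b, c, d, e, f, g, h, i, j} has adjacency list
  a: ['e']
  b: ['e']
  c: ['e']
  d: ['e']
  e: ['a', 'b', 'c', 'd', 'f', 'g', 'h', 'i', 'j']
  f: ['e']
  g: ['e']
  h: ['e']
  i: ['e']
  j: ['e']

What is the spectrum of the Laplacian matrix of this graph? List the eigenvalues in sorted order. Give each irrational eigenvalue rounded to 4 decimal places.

With the vertex order [a, b, c, d, e, f, g, h, i, j], the degrees are [1, 1, 1, 1, 9, 1, 1, 1, 1, 1], giving D = diag(1, 1, 1, 1, 9, 1, 1, 1, 1, 1) and L = D - A. Diagonalising L (or applying a numerical eigensolver to the 10x10 matrix) gives the spectrum above. The eigenvalues sum to 18, which equals trace(L) = 2|E|. There is one zero in the spectrum, matching the 1 component.

[0, 1, 1, 1, 1, 1, 1, 1, 1, 10]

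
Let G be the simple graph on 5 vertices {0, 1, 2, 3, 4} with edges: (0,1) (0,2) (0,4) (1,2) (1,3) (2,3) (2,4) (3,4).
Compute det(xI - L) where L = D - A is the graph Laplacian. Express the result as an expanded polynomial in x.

x^5 - 16x^4 + 94x^3 - 240x^2 + 225x

Reading degrees in the order [0, 1, 2, 3, 4] gives [3, 3, 4, 3, 3]; set D = diag(3, 3, 4, 3, 3) and form L = D - A. The eigenvalues of L are [0, 3, 3, 5, 5]; the characteristic polynomial is the product of (x - lambda_i), which multiplies out to x^5 - 16x^4 + 94x^3 - 240x^2 + 225x. The constant term is 0 because L is singular (the all-ones vector lies in its kernel). The eigenvalues sum to 16, which equals trace(L) = 2|E|. There is one zero in the spectrum, matching the 1 component.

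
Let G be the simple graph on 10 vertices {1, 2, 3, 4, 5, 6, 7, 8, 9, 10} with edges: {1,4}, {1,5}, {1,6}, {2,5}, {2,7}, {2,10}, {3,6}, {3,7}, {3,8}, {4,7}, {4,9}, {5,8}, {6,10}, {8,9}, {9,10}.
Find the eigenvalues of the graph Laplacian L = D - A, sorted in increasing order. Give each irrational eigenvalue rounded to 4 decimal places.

[0, 2, 2, 2, 2, 2, 5, 5, 5, 5]

Each diagonal entry of L is the vertex degree and each off-diagonal entry is -1 where an edge is present, 0 otherwise; in the order [1, 2, 3, 4, 5, 6, 7, 8, 9, 10] the diagonal is [3, 3, 3, 3, 3, 3, 3, 3, 3, 3]. Since every row of L sums to 0, the all-ones vector is in the kernel and 0 is an eigenvalue. The single zero eigenvalue shows the graph is connected. By the matrix-tree theorem the graph has (1/10) * product of the nonzero eigenvalues = 2000 spanning trees. There is one zero in the spectrum, matching the 1 component.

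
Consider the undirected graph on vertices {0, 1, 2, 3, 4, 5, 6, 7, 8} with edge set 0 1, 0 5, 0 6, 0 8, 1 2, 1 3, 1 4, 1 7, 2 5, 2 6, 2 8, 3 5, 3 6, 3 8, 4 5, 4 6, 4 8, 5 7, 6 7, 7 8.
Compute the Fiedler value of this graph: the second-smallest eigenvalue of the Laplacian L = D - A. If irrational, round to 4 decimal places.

4

Each diagonal entry of L is the vertex degree and each off-diagonal entry is -1 where an edge is present, 0 otherwise; in the order [0, 1, 2, 3, 4, 5, 6, 7, 8] the diagonal is [4, 5, 4, 4, 4, 5, 5, 4, 5]. Computing the eigenvalues of L and sorting gives [0, 4, 4, 4, 4, 5, 5, 5, 9]. The Fiedler value lambda_2 = 4 is strictly positive, so the graph is connected. There is one zero in the spectrum, matching the 1 component.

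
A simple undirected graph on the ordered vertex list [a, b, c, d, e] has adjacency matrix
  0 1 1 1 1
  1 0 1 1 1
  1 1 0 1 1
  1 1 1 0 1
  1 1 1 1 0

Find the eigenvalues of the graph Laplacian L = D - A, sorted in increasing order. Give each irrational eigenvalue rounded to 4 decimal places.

Each diagonal entry of L is the vertex degree and each off-diagonal entry is -1 where an edge is present, 0 otherwise; in the order [a, b, c, d, e] the diagonal is [4, 4, 4, 4, 4]. Diagonalising L (or applying a numerical eigensolver to the 5x5 matrix) gives the spectrum above. The single zero eigenvalue shows the graph is connected.

[0, 5, 5, 5, 5]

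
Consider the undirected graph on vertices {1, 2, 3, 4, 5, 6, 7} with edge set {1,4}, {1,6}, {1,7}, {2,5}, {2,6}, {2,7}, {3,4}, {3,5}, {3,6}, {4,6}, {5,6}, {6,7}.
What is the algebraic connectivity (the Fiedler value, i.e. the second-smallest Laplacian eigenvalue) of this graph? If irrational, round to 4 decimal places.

Reading degrees in the order [1, 2, 3, 4, 5, 6, 7] gives [3, 3, 3, 3, 3, 6, 3]; set D = diag(3, 3, 3, 3, 3, 6, 3) and form L = D - A. The smallest Laplacian eigenvalue is always 0. The next one, lambda_2 = 2, measures how hard the graph is to disconnect: larger values mean better connectivity. There is one zero in the spectrum, matching the 1 component.

2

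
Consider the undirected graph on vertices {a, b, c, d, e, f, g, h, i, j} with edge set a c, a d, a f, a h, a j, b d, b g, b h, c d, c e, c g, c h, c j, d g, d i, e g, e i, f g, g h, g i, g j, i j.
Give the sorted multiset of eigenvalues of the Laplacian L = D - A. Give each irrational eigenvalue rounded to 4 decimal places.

Each diagonal entry of L is the vertex degree and each off-diagonal entry is -1 where an edge is present, 0 otherwise; in the order [a, b, c, d, e, f, g, h, i, j] the diagonal is [5, 3, 6, 5, 3, 2, 8, 4, 4, 4]. L is symmetric positive semidefinite, so every eigenvalue is real and nonnegative. The single zero eigenvalue shows the graph is connected.

[0, 1.8304, 2.2535, 3.1999, 3.7337, 4.7740, 5, 6.3725, 7.6222, 9.2138]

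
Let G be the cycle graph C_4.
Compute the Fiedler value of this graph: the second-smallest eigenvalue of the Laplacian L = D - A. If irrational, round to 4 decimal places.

The graph has 4 vertices and degree multiset [2, 2, 2, 2]; D is the diagonal matrix of degrees and L = D - A. Computing the eigenvalues of L and sorting gives [0, 2, 2, 4]. The Fiedler value lambda_2 = 2 is strictly positive, so the graph is connected. The largest eigenvalue, 4, is at most the vertex count 4.

2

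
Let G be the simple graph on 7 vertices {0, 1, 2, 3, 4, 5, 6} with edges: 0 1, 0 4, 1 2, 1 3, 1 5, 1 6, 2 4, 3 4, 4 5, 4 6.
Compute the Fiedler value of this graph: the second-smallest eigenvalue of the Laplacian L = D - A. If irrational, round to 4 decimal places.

2

With the vertex order [0, 1, 2, 3, 4, 5, 6], the degrees are [2, 5, 2, 2, 5, 2, 2], giving D = diag(2, 5, 2, 2, 5, 2, 2) and L = D - A. Computing the eigenvalues of L and sorting gives [0, 2, 2, 2, 2, 5, 7]. The Fiedler value lambda_2 = 2 is strictly positive, so the graph is connected. There is one zero in the spectrum, matching the 1 component.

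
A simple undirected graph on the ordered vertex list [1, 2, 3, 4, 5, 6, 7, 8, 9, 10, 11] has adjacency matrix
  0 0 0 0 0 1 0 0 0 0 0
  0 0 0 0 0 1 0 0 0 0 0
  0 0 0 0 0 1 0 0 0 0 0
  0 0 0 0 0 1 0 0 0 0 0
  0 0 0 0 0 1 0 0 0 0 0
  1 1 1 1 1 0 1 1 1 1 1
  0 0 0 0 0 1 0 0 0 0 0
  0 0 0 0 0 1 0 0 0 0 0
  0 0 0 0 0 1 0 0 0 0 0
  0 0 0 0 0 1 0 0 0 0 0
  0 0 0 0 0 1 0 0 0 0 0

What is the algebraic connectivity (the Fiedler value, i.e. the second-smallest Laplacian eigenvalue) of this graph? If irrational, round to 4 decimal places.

1

With the vertex order [1, 2, 3, 4, 5, 6, 7, 8, 9, 10, 11], the degrees are [1, 1, 1, 1, 1, 10, 1, 1, 1, 1, 1], giving D = diag(1, 1, 1, 1, 1, 10, 1, 1, 1, 1, 1) and L = D - A. The smallest Laplacian eigenvalue is always 0. The next one, lambda_2 = 1, measures how hard the graph is to disconnect: larger values mean better connectivity. The eigenvalues sum to 20, which equals trace(L) = 2|E|.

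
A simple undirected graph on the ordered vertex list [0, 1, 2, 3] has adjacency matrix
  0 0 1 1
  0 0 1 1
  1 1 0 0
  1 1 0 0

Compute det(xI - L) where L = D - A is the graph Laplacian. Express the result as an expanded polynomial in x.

x^4 - 8x^3 + 20x^2 - 16x

Reading degrees in the order [0, 1, 2, 3] gives [2, 2, 2, 2]; set D = diag(2, 2, 2, 2) and form L = D - A. L has integer entries, so p(x) = det(xI - L) has integer coefficients. Expanding the determinant yields x^4 - 8x^3 + 20x^2 - 16x. Since p(0) = det(-L) = 0, x divides p(x). The largest eigenvalue, 4, is at most the vertex count 4.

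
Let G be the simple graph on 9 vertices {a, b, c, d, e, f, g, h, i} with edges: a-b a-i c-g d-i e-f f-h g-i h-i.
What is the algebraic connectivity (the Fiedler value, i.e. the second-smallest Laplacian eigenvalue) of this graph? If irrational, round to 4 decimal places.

Each diagonal entry of L is the vertex degree and each off-diagonal entry is -1 where an edge is present, 0 otherwise; in the order [a, b, c, d, e, f, g, h, i] the diagonal is [2, 1, 1, 1, 1, 2, 2, 2, 4]. The smallest Laplacian eigenvalue is always 0. The next one, lambda_2 = 0.2398, measures how hard the graph is to disconnect: larger values mean better connectivity. By the matrix-tree theorem the graph has (1/9) * product of the nonzero eigenvalues = 1 spanning tree. The largest eigenvalue, 5.2439, is at most the vertex count 9.

0.2398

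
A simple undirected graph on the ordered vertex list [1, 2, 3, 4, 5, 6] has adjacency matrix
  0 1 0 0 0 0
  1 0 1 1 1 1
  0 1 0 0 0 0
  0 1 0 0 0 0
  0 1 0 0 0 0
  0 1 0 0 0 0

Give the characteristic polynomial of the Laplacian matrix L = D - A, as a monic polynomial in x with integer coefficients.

Each diagonal entry of L is the vertex degree and each off-diagonal entry is -1 where an edge is present, 0 otherwise; in the order [1, 2, 3, 4, 5, 6] the diagonal is [1, 5, 1, 1, 1, 1]. Computing det(xI - L) by cofactor expansion (or equivalently via sum-over-permutations) gives x^6 - 10x^5 + 30x^4 - 40x^3 + 25x^2 - 6x. The coefficient of x^5 equals -trace(L) = -10, matching the sum of degrees.

x^6 - 10x^5 + 30x^4 - 40x^3 + 25x^2 - 6x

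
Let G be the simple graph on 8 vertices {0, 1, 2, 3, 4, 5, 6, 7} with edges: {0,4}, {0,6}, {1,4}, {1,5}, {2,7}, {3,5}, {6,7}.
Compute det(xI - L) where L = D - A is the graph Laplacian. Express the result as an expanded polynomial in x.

With the vertex order [0, 1, 2, 3, 4, 5, 6, 7], the degrees are [2, 2, 1, 1, 2, 2, 2, 2], giving D = diag(2, 2, 1, 1, 2, 2, 2, 2) and L = D - A. Computing det(xI - L) by cofactor expansion (or equivalently via sum-over-permutations) gives x^8 - 14x^7 + 78x^6 - 220x^5 + 330x^4 - 252x^3 + 84x^2 - 8x. The coefficient of x^7 equals -trace(L) = -14, matching the sum of degrees. The eigenvalues sum to 14, which equals trace(L) = 2|E|. The largest eigenvalue, 3.8478, is at most the vertex count 8.

x^8 - 14x^7 + 78x^6 - 220x^5 + 330x^4 - 252x^3 + 84x^2 - 8x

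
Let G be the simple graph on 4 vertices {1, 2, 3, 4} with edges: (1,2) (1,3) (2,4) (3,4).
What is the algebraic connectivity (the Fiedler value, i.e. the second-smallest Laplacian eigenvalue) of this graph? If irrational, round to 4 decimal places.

2

Reading degrees in the order [1, 2, 3, 4] gives [2, 2, 2, 2]; set D = diag(2, 2, 2, 2) and form L = D - A. The sorted Laplacian eigenvalues are [0, 2, 2, 4]; the algebraic connectivity is the second entry, 2. There is one zero in the spectrum, matching the 1 component. By the matrix-tree theorem the graph has (1/4) * product of the nonzero eigenvalues = 4 spanning trees.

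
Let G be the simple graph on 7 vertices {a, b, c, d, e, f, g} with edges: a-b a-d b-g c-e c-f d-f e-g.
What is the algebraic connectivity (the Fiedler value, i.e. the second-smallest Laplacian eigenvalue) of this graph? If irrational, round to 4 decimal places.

Each diagonal entry of L is the vertex degree and each off-diagonal entry is -1 where an edge is present, 0 otherwise; in the order [a, b, c, d, e, f, g] the diagonal is [2, 2, 2, 2, 2, 2, 2]. The smallest Laplacian eigenvalue is always 0. The next one, lambda_2 = 0.7530, measures how hard the graph is to disconnect: larger values mean better connectivity. There is one zero in the spectrum, matching the 1 component.

0.7530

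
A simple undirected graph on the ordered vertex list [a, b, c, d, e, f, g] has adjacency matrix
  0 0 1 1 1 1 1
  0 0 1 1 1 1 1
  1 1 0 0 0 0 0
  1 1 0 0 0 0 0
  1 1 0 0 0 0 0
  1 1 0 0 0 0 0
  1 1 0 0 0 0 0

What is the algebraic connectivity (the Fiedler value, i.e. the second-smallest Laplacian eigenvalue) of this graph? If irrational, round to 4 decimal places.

2

Each diagonal entry of L is the vertex degree and each off-diagonal entry is -1 where an edge is present, 0 otherwise; in the order [a, b, c, d, e, f, g] the diagonal is [5, 5, 2, 2, 2, 2, 2]. The sorted Laplacian eigenvalues are [0, 2, 2, 2, 2, 5, 7]; the algebraic connectivity is the second entry, 2. There is one zero in the spectrum, matching the 1 component. By the matrix-tree theorem the graph has (1/7) * product of the nonzero eigenvalues = 80 spanning trees.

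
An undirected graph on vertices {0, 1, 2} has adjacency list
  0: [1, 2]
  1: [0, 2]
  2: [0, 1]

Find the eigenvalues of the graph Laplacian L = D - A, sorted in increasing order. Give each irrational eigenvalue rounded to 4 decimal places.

With the vertex order [0, 1, 2], the degrees are [2, 2, 2], giving D = diag(2, 2, 2) and L = D - A. L is symmetric positive semidefinite, so every eigenvalue is real and nonnegative. The eigenvalues sum to 6, which equals trace(L) = 2|E|.

[0, 3, 3]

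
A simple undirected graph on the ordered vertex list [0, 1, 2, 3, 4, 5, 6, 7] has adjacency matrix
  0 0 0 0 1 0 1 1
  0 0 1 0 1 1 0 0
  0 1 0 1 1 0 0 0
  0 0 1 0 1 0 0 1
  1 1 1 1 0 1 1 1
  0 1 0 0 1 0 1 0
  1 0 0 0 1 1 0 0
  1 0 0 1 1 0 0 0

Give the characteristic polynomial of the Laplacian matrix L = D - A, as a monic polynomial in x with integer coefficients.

x^8 - 28x^7 + 322x^6 - 1974x^5 + 6965x^4 - 14126x^3 + 15225x^2 - 6728x

Each diagonal entry of L is the vertex degree and each off-diagonal entry is -1 where an edge is present, 0 otherwise; in the order [0, 1, 2, 3, 4, 5, 6, 7] the diagonal is [3, 3, 3, 3, 7, 3, 3, 3]. Computing det(xI - L) by cofactor expansion (or equivalently via sum-over-permutations) gives x^8 - 28x^7 + 322x^6 - 1974x^5 + 6965x^4 - 14126x^3 + 15225x^2 - 6728x. The coefficient of x^7 equals -trace(L) = -28, matching the sum of degrees. The largest eigenvalue, 8, is at most the vertex count 8.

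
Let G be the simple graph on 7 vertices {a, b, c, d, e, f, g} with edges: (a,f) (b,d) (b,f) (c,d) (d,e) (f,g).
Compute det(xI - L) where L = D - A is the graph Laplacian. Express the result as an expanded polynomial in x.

x^7 - 12x^6 + 53x^5 - 108x^4 + 107x^3 - 48x^2 + 7x

With the vertex order [a, b, c, d, e, f, g], the degrees are [1, 2, 1, 3, 1, 3, 1], giving D = diag(1, 2, 1, 3, 1, 3, 1) and L = D - A. Computing det(xI - L) by cofactor expansion (or equivalently via sum-over-permutations) gives x^7 - 12x^6 + 53x^5 - 108x^4 + 107x^3 - 48x^2 + 7x. The constant term is 0 because L is singular (the all-ones vector lies in its kernel).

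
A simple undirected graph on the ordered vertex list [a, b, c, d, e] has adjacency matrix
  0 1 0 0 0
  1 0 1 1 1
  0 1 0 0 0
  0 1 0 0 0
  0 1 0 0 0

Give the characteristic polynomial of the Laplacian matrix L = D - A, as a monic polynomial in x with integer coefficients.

x^5 - 8x^4 + 18x^3 - 16x^2 + 5x

Each diagonal entry of L is the vertex degree and each off-diagonal entry is -1 where an edge is present, 0 otherwise; in the order [a, b, c, d, e] the diagonal is [1, 4, 1, 1, 1]. Computing det(xI - L) by cofactor expansion (or equivalently via sum-over-permutations) gives x^5 - 8x^4 + 18x^3 - 16x^2 + 5x. The coefficient of x^4 equals -trace(L) = -8, matching the sum of degrees.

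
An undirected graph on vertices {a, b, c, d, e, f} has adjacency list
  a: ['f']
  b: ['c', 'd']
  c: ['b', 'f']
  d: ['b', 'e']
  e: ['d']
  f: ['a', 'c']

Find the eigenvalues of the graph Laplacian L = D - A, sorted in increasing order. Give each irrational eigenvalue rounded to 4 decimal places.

With the vertex order [a, b, c, d, e, f], the degrees are [1, 2, 2, 2, 1, 2], giving D = diag(1, 2, 2, 2, 1, 2) and L = D - A. L is symmetric positive semidefinite, so every eigenvalue is real and nonnegative. The single zero eigenvalue shows the graph is connected. The eigenvalues sum to 10, which equals trace(L) = 2|E|. There is one zero in the spectrum, matching the 1 component.

[0, 0.2679, 1, 2, 3, 3.7321]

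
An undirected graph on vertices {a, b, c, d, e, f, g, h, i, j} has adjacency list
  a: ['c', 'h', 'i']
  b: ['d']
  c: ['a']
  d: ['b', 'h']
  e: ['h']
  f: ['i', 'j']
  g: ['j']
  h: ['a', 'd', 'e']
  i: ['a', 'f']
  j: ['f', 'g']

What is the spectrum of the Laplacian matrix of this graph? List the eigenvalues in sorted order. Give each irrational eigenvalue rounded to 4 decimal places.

[0, 0.1398, 0.4249, 0.6932, 1, 2, 2.2574, 3.1456, 3.6414, 4.6978]

Reading degrees in the order [a, b, c, d, e, f, g, h, i, j] gives [3, 1, 1, 2, 1, 2, 1, 3, 2, 2]; set D = diag(3, 1, 1, 2, 1, 2, 1, 3, 2, 2) and form L = D - A. Since every row of L sums to 0, the all-ones vector is in the kernel and 0 is an eigenvalue.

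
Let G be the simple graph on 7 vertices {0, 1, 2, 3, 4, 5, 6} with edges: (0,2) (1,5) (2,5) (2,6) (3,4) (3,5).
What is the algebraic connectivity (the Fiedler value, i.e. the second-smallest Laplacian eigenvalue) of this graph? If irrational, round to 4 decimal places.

0.3217

Reading degrees in the order [0, 1, 2, 3, 4, 5, 6] gives [1, 1, 3, 2, 1, 3, 1]; set D = diag(1, 1, 3, 2, 1, 3, 1) and form L = D - A. The smallest Laplacian eigenvalue is always 0. The next one, lambda_2 = 0.3217, measures how hard the graph is to disconnect: larger values mean better connectivity. There is one zero in the spectrum, matching the 1 component.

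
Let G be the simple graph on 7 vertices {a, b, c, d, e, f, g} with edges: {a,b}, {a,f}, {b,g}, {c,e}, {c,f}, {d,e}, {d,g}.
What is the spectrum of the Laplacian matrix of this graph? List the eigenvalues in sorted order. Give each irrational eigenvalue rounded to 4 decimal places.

[0, 0.7530, 0.7530, 2.4450, 2.4450, 3.8019, 3.8019]

Each diagonal entry of L is the vertex degree and each off-diagonal entry is -1 where an edge is present, 0 otherwise; in the order [a, b, c, d, e, f, g] the diagonal is [2, 2, 2, 2, 2, 2, 2]. Since every row of L sums to 0, the all-ones vector is in the kernel and 0 is an eigenvalue. There is one zero in the spectrum, matching the 1 component. By the matrix-tree theorem the graph has (1/7) * product of the nonzero eigenvalues = 7 spanning trees.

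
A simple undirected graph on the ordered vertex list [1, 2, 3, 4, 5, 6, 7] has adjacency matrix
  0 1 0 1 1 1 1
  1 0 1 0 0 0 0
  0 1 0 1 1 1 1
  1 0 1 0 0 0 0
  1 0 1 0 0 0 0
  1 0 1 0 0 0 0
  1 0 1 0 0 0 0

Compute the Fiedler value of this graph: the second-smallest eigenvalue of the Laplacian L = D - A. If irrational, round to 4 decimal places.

With the vertex order [1, 2, 3, 4, 5, 6, 7], the degrees are [5, 2, 5, 2, 2, 2, 2], giving D = diag(5, 2, 5, 2, 2, 2, 2) and L = D - A. The sorted Laplacian eigenvalues are [0, 2, 2, 2, 2, 5, 7]; the algebraic connectivity is the second entry, 2. By the matrix-tree theorem the graph has (1/7) * product of the nonzero eigenvalues = 80 spanning trees.

2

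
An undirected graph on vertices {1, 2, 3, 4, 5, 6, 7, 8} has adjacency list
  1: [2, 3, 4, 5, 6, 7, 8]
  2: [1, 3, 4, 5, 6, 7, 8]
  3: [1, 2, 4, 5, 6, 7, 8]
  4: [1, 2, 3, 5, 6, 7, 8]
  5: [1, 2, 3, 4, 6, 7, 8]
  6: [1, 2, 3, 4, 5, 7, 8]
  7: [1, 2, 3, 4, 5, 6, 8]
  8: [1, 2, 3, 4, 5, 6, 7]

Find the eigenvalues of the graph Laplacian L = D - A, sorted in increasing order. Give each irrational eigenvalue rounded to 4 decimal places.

Each diagonal entry of L is the vertex degree and each off-diagonal entry is -1 where an edge is present, 0 otherwise; in the order [1, 2, 3, 4, 5, 6, 7, 8] the diagonal is [7, 7, 7, 7, 7, 7, 7, 7]. Diagonalising L (or applying a numerical eigensolver to the 8x8 matrix) gives the spectrum above. The single zero eigenvalue shows the graph is connected. There is one zero in the spectrum, matching the 1 component.

[0, 8, 8, 8, 8, 8, 8, 8]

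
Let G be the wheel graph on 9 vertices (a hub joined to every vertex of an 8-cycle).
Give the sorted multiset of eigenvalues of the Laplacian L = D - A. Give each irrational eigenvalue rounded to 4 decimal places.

The graph has 9 vertices and degree multiset [8, 3, 3, 3, 3, 3, 3, 3, 3]; D is the diagonal matrix of degrees and L = D - A. The multiplicity of 0 as a Laplacian eigenvalue equals the number of connected components.

[0, 1.5858, 1.5858, 3, 3, 4.4142, 4.4142, 5, 9]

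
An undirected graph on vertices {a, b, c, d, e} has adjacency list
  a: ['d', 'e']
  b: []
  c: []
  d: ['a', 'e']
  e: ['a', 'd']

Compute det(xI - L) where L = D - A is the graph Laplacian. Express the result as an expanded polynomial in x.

With the vertex order [a, b, c, d, e], the degrees are [2, 0, 0, 2, 2], giving D = diag(2, 0, 0, 2, 2) and L = D - A. The eigenvalues of L are [0, 0, 0, 3, 3]; the characteristic polynomial is the product of (x - lambda_i), which multiplies out to x^5 - 6x^4 + 9x^3. Since p(0) = det(-L) = 0, x divides p(x). There are 3 zeros in the spectrum, matching the 3 components.

x^5 - 6x^4 + 9x^3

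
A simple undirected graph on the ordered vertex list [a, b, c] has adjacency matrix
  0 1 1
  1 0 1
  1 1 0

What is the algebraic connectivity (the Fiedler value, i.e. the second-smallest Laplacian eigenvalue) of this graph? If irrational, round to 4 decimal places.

With the vertex order [a, b, c], the degrees are [2, 2, 2], giving D = diag(2, 2, 2) and L = D - A. Computing the eigenvalues of L and sorting gives [0, 3, 3]. The Fiedler value lambda_2 = 3 is strictly positive, so the graph is connected. The largest eigenvalue, 3, is at most the vertex count 3. There is one zero in the spectrum, matching the 1 component.

3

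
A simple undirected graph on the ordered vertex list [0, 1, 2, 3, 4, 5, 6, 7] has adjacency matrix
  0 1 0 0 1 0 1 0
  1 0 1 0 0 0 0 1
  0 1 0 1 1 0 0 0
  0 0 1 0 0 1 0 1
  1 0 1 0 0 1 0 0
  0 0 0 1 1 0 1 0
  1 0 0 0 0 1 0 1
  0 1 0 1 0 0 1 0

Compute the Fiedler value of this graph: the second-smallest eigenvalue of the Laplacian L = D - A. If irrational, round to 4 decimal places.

Each diagonal entry of L is the vertex degree and each off-diagonal entry is -1 where an edge is present, 0 otherwise; in the order [0, 1, 2, 3, 4, 5, 6, 7] the diagonal is [3, 3, 3, 3, 3, 3, 3, 3]. Computing the eigenvalues of L and sorting gives [0, 2, 2, 2, 4, 4, 4, 6]. The Fiedler value lambda_2 = 2 is strictly positive, so the graph is connected.

2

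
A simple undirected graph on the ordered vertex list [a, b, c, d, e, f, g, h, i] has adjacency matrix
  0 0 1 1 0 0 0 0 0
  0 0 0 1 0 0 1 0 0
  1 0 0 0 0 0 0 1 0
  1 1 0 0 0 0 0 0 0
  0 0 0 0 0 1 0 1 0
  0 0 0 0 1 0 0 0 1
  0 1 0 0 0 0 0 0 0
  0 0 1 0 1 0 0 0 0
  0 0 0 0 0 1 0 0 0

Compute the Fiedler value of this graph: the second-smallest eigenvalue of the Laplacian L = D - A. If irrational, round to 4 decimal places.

0.1206

With the vertex order [a, b, c, d, e, f, g, h, i], the degrees are [2, 2, 2, 2, 2, 2, 1, 2, 1], giving D = diag(2, 2, 2, 2, 2, 2, 1, 2, 1) and L = D - A. The sorted Laplacian eigenvalues are [0, 0.1206, 0.4679, 1, 1.6527, 2.3473, 3, 3.5321, 3.8794]; the algebraic connectivity is the second entry, 0.1206. There is one zero in the spectrum, matching the 1 component.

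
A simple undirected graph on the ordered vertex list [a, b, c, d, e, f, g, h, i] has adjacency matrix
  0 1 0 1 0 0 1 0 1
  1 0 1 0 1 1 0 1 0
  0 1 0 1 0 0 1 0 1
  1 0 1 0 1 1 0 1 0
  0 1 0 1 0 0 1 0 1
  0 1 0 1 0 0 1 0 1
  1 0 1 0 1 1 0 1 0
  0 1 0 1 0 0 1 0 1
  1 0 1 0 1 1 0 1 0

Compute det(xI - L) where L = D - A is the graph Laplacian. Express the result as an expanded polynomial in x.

x^9 - 40x^8 + 690x^7 - 6720x^6 + 40485x^5 - 154704x^4 + 366560x^3 - 492800x^2 + 288000x

With the vertex order [a, b, c, d, e, f, g, h, i], the degrees are [4, 5, 4, 5, 4, 4, 5, 4, 5], giving D = diag(4, 5, 4, 5, 4, 4, 5, 4, 5) and L = D - A. L has integer entries, so p(x) = det(xI - L) has integer coefficients. Expanding the determinant yields x^9 - 40x^8 + 690x^7 - 6720x^6 + 40485x^5 - 154704x^4 + 366560x^3 - 492800x^2 + 288000x. Since p(0) = det(-L) = 0, x divides p(x). By the matrix-tree theorem the graph has (1/9) * product of the nonzero eigenvalues = 32000 spanning trees.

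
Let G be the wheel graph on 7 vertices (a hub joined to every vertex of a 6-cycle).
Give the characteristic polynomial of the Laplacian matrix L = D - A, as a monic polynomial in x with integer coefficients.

The graph has 7 vertices and degree multiset [6, 3, 3, 3, 3, 3, 3]; D is the diagonal matrix of degrees and L = D - A. Computing det(xI - L) by cofactor expansion (or equivalently via sum-over-permutations) gives x^7 - 24x^6 + 231x^5 - 1140x^4 + 3036x^3 - 4128x^2 + 2240x. The constant term is 0 because L is singular (the all-ones vector lies in its kernel). The largest eigenvalue, 7, is at most the vertex count 7.

x^7 - 24x^6 + 231x^5 - 1140x^4 + 3036x^3 - 4128x^2 + 2240x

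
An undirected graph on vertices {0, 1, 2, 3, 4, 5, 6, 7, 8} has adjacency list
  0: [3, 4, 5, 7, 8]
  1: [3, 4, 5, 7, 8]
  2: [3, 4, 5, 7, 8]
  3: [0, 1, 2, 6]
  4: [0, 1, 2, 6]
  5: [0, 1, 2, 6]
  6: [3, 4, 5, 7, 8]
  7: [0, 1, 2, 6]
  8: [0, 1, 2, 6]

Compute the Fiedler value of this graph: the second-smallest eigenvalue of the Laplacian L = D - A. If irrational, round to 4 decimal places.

Each diagonal entry of L is the vertex degree and each off-diagonal entry is -1 where an edge is present, 0 otherwise; in the order [0, 1, 2, 3, 4, 5, 6, 7, 8] the diagonal is [5, 5, 5, 4, 4, 4, 5, 4, 4]. Computing the eigenvalues of L and sorting gives [0, 4, 4, 4, 4, 5, 5, 5, 9]. The Fiedler value lambda_2 = 4 is strictly positive, so the graph is connected. There is one zero in the spectrum, matching the 1 component.

4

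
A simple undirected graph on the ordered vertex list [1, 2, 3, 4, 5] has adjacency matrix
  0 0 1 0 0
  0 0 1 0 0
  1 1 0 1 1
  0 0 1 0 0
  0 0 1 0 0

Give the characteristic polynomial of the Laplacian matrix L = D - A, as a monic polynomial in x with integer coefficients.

x^5 - 8x^4 + 18x^3 - 16x^2 + 5x

Each diagonal entry of L is the vertex degree and each off-diagonal entry is -1 where an edge is present, 0 otherwise; in the order [1, 2, 3, 4, 5] the diagonal is [1, 1, 4, 1, 1]. Computing det(xI - L) by cofactor expansion (or equivalently via sum-over-permutations) gives x^5 - 8x^4 + 18x^3 - 16x^2 + 5x. The coefficient of x^4 equals -trace(L) = -8, matching the sum of degrees. The eigenvalues sum to 8, which equals trace(L) = 2|E|.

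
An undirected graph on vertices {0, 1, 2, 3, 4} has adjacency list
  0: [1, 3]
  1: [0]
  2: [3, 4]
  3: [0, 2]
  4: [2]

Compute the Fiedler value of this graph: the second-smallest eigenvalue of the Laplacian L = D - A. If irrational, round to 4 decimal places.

0.3820

Reading degrees in the order [0, 1, 2, 3, 4] gives [2, 1, 2, 2, 1]; set D = diag(2, 1, 2, 2, 1) and form L = D - A. The smallest Laplacian eigenvalue is always 0. The next one, lambda_2 = 0.3820, measures how hard the graph is to disconnect: larger values mean better connectivity. The eigenvalues sum to 8, which equals trace(L) = 2|E|. The largest eigenvalue, 3.6180, is at most the vertex count 5.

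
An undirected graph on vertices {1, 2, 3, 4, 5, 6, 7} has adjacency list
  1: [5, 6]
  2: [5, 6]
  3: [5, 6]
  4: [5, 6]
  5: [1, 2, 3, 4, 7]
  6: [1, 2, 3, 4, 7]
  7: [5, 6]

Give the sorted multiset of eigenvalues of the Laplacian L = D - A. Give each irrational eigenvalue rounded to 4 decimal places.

With the vertex order [1, 2, 3, 4, 5, 6, 7], the degrees are [2, 2, 2, 2, 5, 5, 2], giving D = diag(2, 2, 2, 2, 5, 5, 2) and L = D - A. The multiplicity of 0 as a Laplacian eigenvalue equals the number of connected components.

[0, 2, 2, 2, 2, 5, 7]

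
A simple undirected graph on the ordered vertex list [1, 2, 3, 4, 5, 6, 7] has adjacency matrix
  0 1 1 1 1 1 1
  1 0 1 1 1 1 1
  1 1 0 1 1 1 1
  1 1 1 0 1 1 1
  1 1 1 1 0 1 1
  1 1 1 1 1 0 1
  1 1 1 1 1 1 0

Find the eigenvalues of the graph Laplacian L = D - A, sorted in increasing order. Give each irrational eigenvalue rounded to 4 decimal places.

Reading degrees in the order [1, 2, 3, 4, 5, 6, 7] gives [6, 6, 6, 6, 6, 6, 6]; set D = diag(6, 6, 6, 6, 6, 6, 6) and form L = D - A. The multiplicity of 0 as a Laplacian eigenvalue equals the number of connected components. There is one zero in the spectrum, matching the 1 component.

[0, 7, 7, 7, 7, 7, 7]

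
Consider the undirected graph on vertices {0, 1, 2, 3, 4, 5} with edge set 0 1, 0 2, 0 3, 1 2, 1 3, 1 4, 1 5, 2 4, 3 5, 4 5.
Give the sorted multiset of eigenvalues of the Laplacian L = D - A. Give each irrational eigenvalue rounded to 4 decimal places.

Each diagonal entry of L is the vertex degree and each off-diagonal entry is -1 where an edge is present, 0 otherwise; in the order [0, 1, 2, 3, 4, 5] the diagonal is [3, 5, 3, 3, 3, 3]. Since every row of L sums to 0, the all-ones vector is in the kernel and 0 is an eigenvalue. The eigenvalues sum to 20, which equals trace(L) = 2|E|.

[0, 2.3820, 2.3820, 4.6180, 4.6180, 6]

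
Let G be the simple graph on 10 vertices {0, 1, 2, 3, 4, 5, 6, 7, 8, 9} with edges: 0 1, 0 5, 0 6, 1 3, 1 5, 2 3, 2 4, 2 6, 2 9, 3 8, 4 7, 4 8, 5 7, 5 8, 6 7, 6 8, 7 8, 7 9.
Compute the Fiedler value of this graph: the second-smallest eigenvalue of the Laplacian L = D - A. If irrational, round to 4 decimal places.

With the vertex order [0, 1, 2, 3, 4, 5, 6, 7, 8, 9], the degrees are [3, 3, 4, 3, 3, 4, 4, 5, 5, 2], giving D = diag(3, 3, 4, 3, 3, 4, 4, 5, 5, 2) and L = D - A. The smallest Laplacian eigenvalue is always 0. The next one, lambda_2 = 1.2782, measures how hard the graph is to disconnect: larger values mean better connectivity. There is one zero in the spectrum, matching the 1 component.

1.2782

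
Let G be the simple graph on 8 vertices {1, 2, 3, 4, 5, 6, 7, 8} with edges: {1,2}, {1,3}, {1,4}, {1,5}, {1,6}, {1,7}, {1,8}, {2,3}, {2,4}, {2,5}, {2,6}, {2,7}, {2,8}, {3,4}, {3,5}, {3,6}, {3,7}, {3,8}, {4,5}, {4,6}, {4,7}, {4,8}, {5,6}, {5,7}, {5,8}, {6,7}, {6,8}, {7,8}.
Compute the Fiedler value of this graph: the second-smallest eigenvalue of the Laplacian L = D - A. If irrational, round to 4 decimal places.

8

Reading degrees in the order [1, 2, 3, 4, 5, 6, 7, 8] gives [7, 7, 7, 7, 7, 7, 7, 7]; set D = diag(7, 7, 7, 7, 7, 7, 7, 7) and form L = D - A. Computing the eigenvalues of L and sorting gives [0, 8, 8, 8, 8, 8, 8, 8]. The Fiedler value lambda_2 = 8 is strictly positive, so the graph is connected. There is one zero in the spectrum, matching the 1 component. The eigenvalues sum to 56, which equals trace(L) = 2|E|.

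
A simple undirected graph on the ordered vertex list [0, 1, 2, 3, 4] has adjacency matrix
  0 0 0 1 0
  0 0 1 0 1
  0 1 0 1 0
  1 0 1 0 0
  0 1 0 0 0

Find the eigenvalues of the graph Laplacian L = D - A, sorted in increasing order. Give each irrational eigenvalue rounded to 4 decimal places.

[0, 0.3820, 1.3820, 2.6180, 3.6180]

With the vertex order [0, 1, 2, 3, 4], the degrees are [1, 2, 2, 2, 1], giving D = diag(1, 2, 2, 2, 1) and L = D - A. Diagonalising L (or applying a numerical eigensolver to the 5x5 matrix) gives the spectrum above. The eigenvalues sum to 8, which equals trace(L) = 2|E|. There is one zero in the spectrum, matching the 1 component.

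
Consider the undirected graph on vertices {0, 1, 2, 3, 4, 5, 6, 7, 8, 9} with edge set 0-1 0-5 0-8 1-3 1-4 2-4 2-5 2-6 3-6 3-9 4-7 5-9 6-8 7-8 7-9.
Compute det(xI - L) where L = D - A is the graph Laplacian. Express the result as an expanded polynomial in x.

x^10 - 30x^9 + 390x^8 - 2880x^7 + 13305x^6 - 39882x^5 + 77640x^4 - 94800x^3 + 66000x^2 - 20000x

Each diagonal entry of L is the vertex degree and each off-diagonal entry is -1 where an edge is present, 0 otherwise; in the order [0, 1, 2, 3, 4, 5, 6, 7, 8, 9] the diagonal is [3, 3, 3, 3, 3, 3, 3, 3, 3, 3]. L has integer entries, so p(x) = det(xI - L) has integer coefficients. Expanding the determinant yields x^10 - 30x^9 + 390x^8 - 2880x^7 + 13305x^6 - 39882x^5 + 77640x^4 - 94800x^3 + 66000x^2 - 20000x. The coefficient of x^9 equals -trace(L) = -30, matching the sum of degrees. The eigenvalues sum to 30, which equals trace(L) = 2|E|.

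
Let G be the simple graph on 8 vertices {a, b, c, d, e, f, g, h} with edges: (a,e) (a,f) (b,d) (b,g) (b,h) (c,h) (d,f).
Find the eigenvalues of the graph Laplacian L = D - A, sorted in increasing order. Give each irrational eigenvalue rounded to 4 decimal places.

Reading degrees in the order [a, b, c, d, e, f, g, h] gives [2, 3, 1, 2, 1, 2, 1, 2]; set D = diag(2, 3, 1, 2, 1, 2, 1, 2) and form L = D - A. L is symmetric positive semidefinite, so every eigenvalue is real and nonnegative. By the matrix-tree theorem the graph has (1/8) * product of the nonzero eigenvalues = 1 spanning tree.

[0, 0.1864, 0.5858, 1, 2, 2.4707, 3.4142, 4.3429]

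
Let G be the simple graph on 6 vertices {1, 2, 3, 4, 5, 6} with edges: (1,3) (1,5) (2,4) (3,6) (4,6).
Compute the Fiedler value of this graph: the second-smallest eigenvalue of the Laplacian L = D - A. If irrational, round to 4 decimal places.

Each diagonal entry of L is the vertex degree and each off-diagonal entry is -1 where an edge is present, 0 otherwise; in the order [1, 2, 3, 4, 5, 6] the diagonal is [2, 1, 2, 2, 1, 2]. Computing the eigenvalues of L and sorting gives [0, 0.2679, 1, 2, 3, 3.7321]. The Fiedler value lambda_2 = 0.2679 is strictly positive, so the graph is connected. By the matrix-tree theorem the graph has (1/6) * product of the nonzero eigenvalues = 1 spanning tree.

0.2679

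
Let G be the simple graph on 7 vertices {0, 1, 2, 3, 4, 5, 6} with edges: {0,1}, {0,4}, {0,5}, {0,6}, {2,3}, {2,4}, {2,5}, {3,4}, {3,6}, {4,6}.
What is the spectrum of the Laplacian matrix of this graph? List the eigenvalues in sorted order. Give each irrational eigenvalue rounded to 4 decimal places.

[0, 0.8478, 1.7109, 2.8080, 4.1738, 4.8125, 5.6470]

Reading degrees in the order [0, 1, 2, 3, 4, 5, 6] gives [4, 1, 3, 3, 4, 2, 3]; set D = diag(4, 1, 3, 3, 4, 2, 3) and form L = D - A. Diagonalising L (or applying a numerical eigensolver to the 7x7 matrix) gives the spectrum above. The single zero eigenvalue shows the graph is connected. By the matrix-tree theorem the graph has (1/7) * product of the nonzero eigenvalues = 66 spanning trees. The largest eigenvalue, 5.6470, is at most the vertex count 7.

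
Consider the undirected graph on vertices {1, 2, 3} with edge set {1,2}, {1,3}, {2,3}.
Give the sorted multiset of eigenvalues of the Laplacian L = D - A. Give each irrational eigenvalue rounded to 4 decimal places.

[0, 3, 3]

With the vertex order [1, 2, 3], the degrees are [2, 2, 2], giving D = diag(2, 2, 2) and L = D - A. Since every row of L sums to 0, the all-ones vector is in the kernel and 0 is an eigenvalue. By the matrix-tree theorem the graph has (1/3) * product of the nonzero eigenvalues = 3 spanning trees.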